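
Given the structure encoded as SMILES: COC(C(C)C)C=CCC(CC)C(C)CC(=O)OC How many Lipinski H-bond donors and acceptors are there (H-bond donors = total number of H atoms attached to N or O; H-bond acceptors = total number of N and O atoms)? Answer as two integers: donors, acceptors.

Donors: find every N or O and count the H atoms it carries.
  atom 2 (O): bond orders sum to 2 → 0 H
  atom 17 (O): bond orders sum to 2 → 0 H
  atom 18 (O): bond orders sum to 2 → 0 H
Lipinski HBD = 0.
Acceptors: N atoms = 0, O atoms = 3 → HBA = 3.

0, 3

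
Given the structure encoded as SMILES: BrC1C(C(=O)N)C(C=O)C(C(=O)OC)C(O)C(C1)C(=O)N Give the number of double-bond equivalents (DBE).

Degree of unsaturation = (number of rings) + (number of π bonds).
Ring closures in the SMILES: 1.
π bonds: 4 double bonds (each 1 DoU) → 4 DoU from unsaturation.
Total DoU = 1 + 4 = 5.

5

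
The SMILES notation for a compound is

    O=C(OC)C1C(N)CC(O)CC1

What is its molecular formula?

C8H15NO3

Walk through each heavy atom and fill implicit hydrogens from standard valence (C 4, N 3, O 2, S 2, halogen 1):
  atom 1: O, bond orders sum to 2 (valence 2) → 0 H
  atom 2: C, bond orders sum to 4 (valence 4) → 0 H
  atom 3: O, bond orders sum to 2 (valence 2) → 0 H
  atom 4: C, bond orders sum to 1 (valence 4) → 3 H
  atom 5: C, bond orders sum to 3 (valence 4) → 1 H
  atom 6: C, bond orders sum to 3 (valence 4) → 1 H
  atom 7: N, bond orders sum to 1 (valence 3) → 2 H
  atom 8: C, bond orders sum to 2 (valence 4) → 2 H
  atom 9: C, bond orders sum to 3 (valence 4) → 1 H
  atom 10: O, bond orders sum to 1 (valence 2) → 1 H
  atom 11: C, bond orders sum to 2 (valence 4) → 2 H
  atom 12: C, bond orders sum to 2 (valence 4) → 2 H
Totals → C:8, H:15, N:1, O:3.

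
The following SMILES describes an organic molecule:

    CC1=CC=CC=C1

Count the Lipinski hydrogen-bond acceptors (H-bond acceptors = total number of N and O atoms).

N atoms: 0; O atoms: 0.
Lipinski HBA = 0 + 0 = 0.

0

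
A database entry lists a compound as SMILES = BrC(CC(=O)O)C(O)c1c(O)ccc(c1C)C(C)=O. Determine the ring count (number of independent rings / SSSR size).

In SMILES, each pair of matching ring-closure digits denotes one ring-closing bond; the number of such bonds equals the number of independent rings.
Ring-closure bonds here: 1.

1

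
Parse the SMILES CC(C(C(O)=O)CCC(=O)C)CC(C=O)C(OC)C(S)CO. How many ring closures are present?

0

In SMILES, each pair of matching ring-closure digits denotes one ring-closing bond; the number of such bonds equals the number of independent rings.
Ring-closure bonds here: 0.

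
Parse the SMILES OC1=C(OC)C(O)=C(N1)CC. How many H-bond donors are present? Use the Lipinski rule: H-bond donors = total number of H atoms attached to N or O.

Donors: find every N or O and count the H atoms it carries.
  atom 1 (O): bond orders sum to 1 → 1 H
  atom 4 (O): bond orders sum to 2 → 0 H
  atom 7 (O): bond orders sum to 1 → 1 H
  atom 9 (N): bond orders sum to 2 → 1 H
Lipinski HBD = 3.

3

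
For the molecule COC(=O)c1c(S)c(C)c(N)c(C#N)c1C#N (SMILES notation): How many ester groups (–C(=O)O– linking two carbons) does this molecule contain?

The ester motif appears at heavy-atom position 3 in the SMILES.
Other groups present: 2 nitrile, 1 primary amine, 1 thiol.
Ester count: 1.

1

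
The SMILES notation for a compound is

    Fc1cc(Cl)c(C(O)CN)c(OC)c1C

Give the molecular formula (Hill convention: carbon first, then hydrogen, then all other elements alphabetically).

Walk through each heavy atom and fill implicit hydrogens from standard valence (C 4, N 3, O 2, S 2, halogen 1); for lowercase aromatic atoms, an aromatic c carries 1 H when it has two neighbours and 0 H with three, and aromatic n carries 0 H:
  atom 1: F (halogen, monovalent) → 0 H
  atom 2: aromatic c, 3 neighbours → 0 H
  atom 3: aromatic c, 2 neighbours → 1 H
  atom 4: aromatic c, 3 neighbours → 0 H
  atom 5: Cl (halogen, monovalent) → 0 H
  atom 6: aromatic c, 3 neighbours → 0 H
  atom 7: C, bond orders sum to 3 (valence 4) → 1 H
  atom 8: O, bond orders sum to 1 (valence 2) → 1 H
  atom 9: C, bond orders sum to 2 (valence 4) → 2 H
  atom 10: N, bond orders sum to 1 (valence 3) → 2 H
  atom 11: aromatic c, 3 neighbours → 0 H
  atom 12: O, bond orders sum to 2 (valence 2) → 0 H
  atom 13: C, bond orders sum to 1 (valence 4) → 3 H
  atom 14: aromatic c, 3 neighbours → 0 H
  atom 15: C, bond orders sum to 1 (valence 4) → 3 H
Totals → C:10, H:13, Cl:1, F:1, N:1, O:2.

C10H13ClFNO2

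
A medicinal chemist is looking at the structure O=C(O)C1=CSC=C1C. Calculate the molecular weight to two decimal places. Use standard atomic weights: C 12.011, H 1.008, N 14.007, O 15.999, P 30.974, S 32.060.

142.17 g/mol

First, the molecular formula is C6H6O2S (counting implicit H from valence).
  C: 6 × 12.011 = 72.066
  H: 6 × 1.008 = 6.048
  O: 2 × 15.999 = 31.998
  S: 1 × 32.060 = 32.060
Sum: 6×12.011 + 6×1.008 + 2×15.999 + 1×32.060 = 142.172 → 142.17 g/mol.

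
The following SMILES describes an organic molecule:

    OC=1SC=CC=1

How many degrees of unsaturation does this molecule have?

Molecular formula: C4H4OS.
DoU = (2C + 2 + N − H − X) / 2, where X is the halogen count and O/S are ignored.
    = (2·4 + 2 + 0 − 4 − 0) / 2 = 6 / 2 = 3.

3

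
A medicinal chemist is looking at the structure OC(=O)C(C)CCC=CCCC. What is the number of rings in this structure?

In SMILES, each pair of matching ring-closure digits denotes one ring-closing bond; the number of such bonds equals the number of independent rings.
Ring-closure bonds here: 0.

0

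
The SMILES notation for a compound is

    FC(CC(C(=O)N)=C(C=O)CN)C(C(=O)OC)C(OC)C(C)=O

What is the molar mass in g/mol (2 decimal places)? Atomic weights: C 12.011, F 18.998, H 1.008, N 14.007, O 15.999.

332.33 g/mol

First, the molecular formula is C14H21FN2O6 (counting implicit H from valence).
  C: 14 × 12.011 = 168.154
  F: 1 × 18.998 = 18.998
  H: 21 × 1.008 = 21.168
  N: 2 × 14.007 = 28.014
  O: 6 × 15.999 = 95.994
Sum: 14×12.011 + 1×18.998 + 21×1.008 + 2×14.007 + 6×15.999 = 332.328 → 332.33 g/mol.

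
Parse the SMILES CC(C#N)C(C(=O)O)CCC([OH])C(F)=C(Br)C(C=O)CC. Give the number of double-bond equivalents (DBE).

Molecular formula: C14H19BrFNO4.
DoU = (2C + 2 + N − H − X) / 2, where X is the halogen count and O/S are ignored.
    = (2·14 + 2 + 1 − 19 − 2) / 2 = 10 / 2 = 5.

5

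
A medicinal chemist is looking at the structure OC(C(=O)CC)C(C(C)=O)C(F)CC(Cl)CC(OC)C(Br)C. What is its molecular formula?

Walk through each heavy atom and fill implicit hydrogens from standard valence (C 4, N 3, O 2, S 2, halogen 1):
  atom 1: O, bond orders sum to 1 (valence 2) → 1 H
  atom 2: C, bond orders sum to 3 (valence 4) → 1 H
  atom 3: C, bond orders sum to 4 (valence 4) → 0 H
  atom 4: O, bond orders sum to 2 (valence 2) → 0 H
  atom 5: C, bond orders sum to 2 (valence 4) → 2 H
  atom 6: C, bond orders sum to 1 (valence 4) → 3 H
  atom 7: C, bond orders sum to 3 (valence 4) → 1 H
  atom 8: C, bond orders sum to 4 (valence 4) → 0 H
  atom 9: C, bond orders sum to 1 (valence 4) → 3 H
  atom 10: O, bond orders sum to 2 (valence 2) → 0 H
  atom 11: C, bond orders sum to 3 (valence 4) → 1 H
  atom 12: F (halogen, monovalent) → 0 H
  atom 13: C, bond orders sum to 2 (valence 4) → 2 H
  atom 14: C, bond orders sum to 3 (valence 4) → 1 H
  atom 15: Cl (halogen, monovalent) → 0 H
  atom 16: C, bond orders sum to 2 (valence 4) → 2 H
  atom 17: C, bond orders sum to 3 (valence 4) → 1 H
  atom 18: O, bond orders sum to 2 (valence 2) → 0 H
  atom 19: C, bond orders sum to 1 (valence 4) → 3 H
  atom 20: C, bond orders sum to 3 (valence 4) → 1 H
  atom 21: Br (halogen, monovalent) → 0 H
  atom 22: C, bond orders sum to 1 (valence 4) → 3 H
Totals → C:15, H:25, Br:1, Cl:1, F:1, O:4.

C15H25BrClFO4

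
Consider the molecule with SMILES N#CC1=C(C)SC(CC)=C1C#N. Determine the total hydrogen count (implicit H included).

8

Walk through each heavy atom and fill implicit hydrogens from standard valence (C 4, N 3, O 2, S 2, halogen 1):
  atom 1: N, bond orders sum to 3 (valence 3) → 0 H
  atom 2: C, bond orders sum to 4 (valence 4) → 0 H
  atom 3: C, bond orders sum to 4 (valence 4) → 0 H
  atom 4: C, bond orders sum to 4 (valence 4) → 0 H
  atom 5: C, bond orders sum to 1 (valence 4) → 3 H
  atom 6: S, bond orders sum to 2 (valence 2) → 0 H
  atom 7: C, bond orders sum to 4 (valence 4) → 0 H
  atom 8: C, bond orders sum to 2 (valence 4) → 2 H
  atom 9: C, bond orders sum to 1 (valence 4) → 3 H
  atom 10: C, bond orders sum to 4 (valence 4) → 0 H
  atom 11: C, bond orders sum to 4 (valence 4) → 0 H
  atom 12: N, bond orders sum to 3 (valence 3) → 0 H
Total hydrogens: 8.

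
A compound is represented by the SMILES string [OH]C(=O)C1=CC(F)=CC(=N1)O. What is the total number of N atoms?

1

Scan the SMILES for N atoms (remember two-letter symbols like Cl and Br are single atoms).
Nitrogen count: 1.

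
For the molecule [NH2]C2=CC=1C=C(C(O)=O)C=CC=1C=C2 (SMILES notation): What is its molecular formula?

C11H9NO2

Walk through each heavy atom and fill implicit hydrogens from standard valence (C 4, N 3, O 2, S 2, halogen 1):
  atom 1: N with explicit H count 2
  atom 2: C, bond orders sum to 4 (valence 4) → 0 H
  atom 3: C, bond orders sum to 3 (valence 4) → 1 H
  atom 4: C, bond orders sum to 4 (valence 4) → 0 H
  atom 5: C, bond orders sum to 3 (valence 4) → 1 H
  atom 6: C, bond orders sum to 4 (valence 4) → 0 H
  atom 7: C, bond orders sum to 4 (valence 4) → 0 H
  atom 8: O, bond orders sum to 1 (valence 2) → 1 H
  atom 9: O, bond orders sum to 2 (valence 2) → 0 H
  atom 10: C, bond orders sum to 3 (valence 4) → 1 H
  atom 11: C, bond orders sum to 3 (valence 4) → 1 H
  atom 12: C, bond orders sum to 4 (valence 4) → 0 H
  atom 13: C, bond orders sum to 3 (valence 4) → 1 H
  atom 14: C, bond orders sum to 3 (valence 4) → 1 H
Totals → C:11, H:9, N:1, O:2.
In Hill order: C11H9NO2.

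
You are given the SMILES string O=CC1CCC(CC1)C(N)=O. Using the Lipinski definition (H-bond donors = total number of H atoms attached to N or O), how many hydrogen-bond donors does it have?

Donors: find every N or O and count the H atoms it carries.
  atom 1 (O): bond orders sum to 2 → 0 H
  atom 10 (N): bond orders sum to 1 → 2 H
  atom 11 (O): bond orders sum to 2 → 0 H
Lipinski HBD = 2.

2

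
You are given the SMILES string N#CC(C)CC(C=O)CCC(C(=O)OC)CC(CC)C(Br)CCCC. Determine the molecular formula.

C20H34BrNO3

Walk through each heavy atom and fill implicit hydrogens from standard valence (C 4, N 3, O 2, S 2, halogen 1):
  atom 1: N, bond orders sum to 3 (valence 3) → 0 H
  atom 2: C, bond orders sum to 4 (valence 4) → 0 H
  atom 3: C, bond orders sum to 3 (valence 4) → 1 H
  atom 4: C, bond orders sum to 1 (valence 4) → 3 H
  atom 5: C, bond orders sum to 2 (valence 4) → 2 H
  atom 6: C, bond orders sum to 3 (valence 4) → 1 H
  atom 7: C, bond orders sum to 3 (valence 4) → 1 H
  atom 8: O, bond orders sum to 2 (valence 2) → 0 H
  atom 9: C, bond orders sum to 2 (valence 4) → 2 H
  atom 10: C, bond orders sum to 2 (valence 4) → 2 H
  atom 11: C, bond orders sum to 3 (valence 4) → 1 H
  atom 12: C, bond orders sum to 4 (valence 4) → 0 H
  atom 13: O, bond orders sum to 2 (valence 2) → 0 H
  atom 14: O, bond orders sum to 2 (valence 2) → 0 H
  atom 15: C, bond orders sum to 1 (valence 4) → 3 H
  atom 16: C, bond orders sum to 2 (valence 4) → 2 H
  atom 17: C, bond orders sum to 3 (valence 4) → 1 H
  atom 18: C, bond orders sum to 2 (valence 4) → 2 H
  atom 19: C, bond orders sum to 1 (valence 4) → 3 H
  atom 20: C, bond orders sum to 3 (valence 4) → 1 H
  atom 21: Br (halogen, monovalent) → 0 H
  atom 22: C, bond orders sum to 2 (valence 4) → 2 H
  atom 23: C, bond orders sum to 2 (valence 4) → 2 H
  atom 24: C, bond orders sum to 2 (valence 4) → 2 H
  atom 25: C, bond orders sum to 1 (valence 4) → 3 H
Totals → C:20, H:34, Br:1, N:1, O:3.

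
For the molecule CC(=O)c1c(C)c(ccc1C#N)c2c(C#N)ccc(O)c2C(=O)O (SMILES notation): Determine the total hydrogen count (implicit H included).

12

Walk through each heavy atom and fill implicit hydrogens from standard valence (C 4, N 3, O 2, S 2, halogen 1); for lowercase aromatic atoms, an aromatic c carries 1 H when it has two neighbours and 0 H with three, and aromatic n carries 0 H:
  atom 1: C, bond orders sum to 1 (valence 4) → 3 H
  atom 2: C, bond orders sum to 4 (valence 4) → 0 H
  atom 3: O, bond orders sum to 2 (valence 2) → 0 H
  atom 4: aromatic c, 3 neighbours → 0 H
  atom 5: aromatic c, 3 neighbours → 0 H
  atom 6: C, bond orders sum to 1 (valence 4) → 3 H
  atom 7: aromatic c, 3 neighbours → 0 H
  atom 8: aromatic c, 2 neighbours → 1 H
  atom 9: aromatic c, 2 neighbours → 1 H
  atom 10: aromatic c, 3 neighbours → 0 H
  atom 11: C, bond orders sum to 4 (valence 4) → 0 H
  atom 12: N, bond orders sum to 3 (valence 3) → 0 H
  atom 13: aromatic c, 3 neighbours → 0 H
  atom 14: aromatic c, 3 neighbours → 0 H
  atom 15: C, bond orders sum to 4 (valence 4) → 0 H
  atom 16: N, bond orders sum to 3 (valence 3) → 0 H
  atom 17: aromatic c, 2 neighbours → 1 H
  atom 18: aromatic c, 2 neighbours → 1 H
  atom 19: aromatic c, 3 neighbours → 0 H
  atom 20: O, bond orders sum to 1 (valence 2) → 1 H
  atom 21: aromatic c, 3 neighbours → 0 H
  atom 22: C, bond orders sum to 4 (valence 4) → 0 H
  atom 23: O, bond orders sum to 2 (valence 2) → 0 H
  atom 24: O, bond orders sum to 1 (valence 2) → 1 H
Total hydrogens: 12.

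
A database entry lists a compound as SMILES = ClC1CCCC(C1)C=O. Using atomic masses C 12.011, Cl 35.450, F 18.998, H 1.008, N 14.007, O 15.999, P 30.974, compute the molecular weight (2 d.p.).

First, the molecular formula is C7H11ClO (counting implicit H from valence).
  C: 7 × 12.011 = 84.077
  Cl: 1 × 35.450 = 35.450
  H: 11 × 1.008 = 11.088
  O: 1 × 15.999 = 15.999
Sum: 7×12.011 + 1×35.450 + 11×1.008 + 1×15.999 = 146.614 → 146.61 g/mol.

146.61 g/mol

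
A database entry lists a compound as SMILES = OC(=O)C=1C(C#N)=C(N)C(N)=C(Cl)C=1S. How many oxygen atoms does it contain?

2

Scan the SMILES for O atoms (remember two-letter symbols like Cl and Br are single atoms).
Oxygen count: 2.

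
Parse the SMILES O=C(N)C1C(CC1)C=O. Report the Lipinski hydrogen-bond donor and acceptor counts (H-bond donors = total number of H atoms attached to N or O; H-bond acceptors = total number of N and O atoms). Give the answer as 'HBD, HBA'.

2, 3

Donors: find every N or O and count the H atoms it carries.
  atom 1 (O): bond orders sum to 2 → 0 H
  atom 3 (N): bond orders sum to 1 → 2 H
  atom 9 (O): bond orders sum to 2 → 0 H
Lipinski HBD = 2.
Acceptors: N atoms = 1, O atoms = 2 → HBA = 3.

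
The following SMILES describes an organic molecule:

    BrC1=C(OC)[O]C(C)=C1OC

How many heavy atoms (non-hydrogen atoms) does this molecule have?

11

Every atom symbol written in the SMILES (organic subset) is one heavy atom; implicit H are not written.
Heavy atoms by element → Br:1, C:7, O:3.
Total: 11.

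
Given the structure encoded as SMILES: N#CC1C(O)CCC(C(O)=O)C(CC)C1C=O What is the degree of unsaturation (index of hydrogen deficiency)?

5

Degree of unsaturation = (number of rings) + (number of π bonds).
Ring closures in the SMILES: 1.
π bonds: 2 double bonds (each 1 DoU), 1 triple bond (each 2 DoU) → 4 DoU from unsaturation.
Total DoU = 1 + 4 = 5.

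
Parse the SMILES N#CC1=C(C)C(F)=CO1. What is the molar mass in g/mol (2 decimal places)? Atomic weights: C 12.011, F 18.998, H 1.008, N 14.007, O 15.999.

First, the molecular formula is C6H4FNO (counting implicit H from valence).
  C: 6 × 12.011 = 72.066
  F: 1 × 18.998 = 18.998
  H: 4 × 1.008 = 4.032
  N: 1 × 14.007 = 14.007
  O: 1 × 15.999 = 15.999
Sum: 6×12.011 + 1×18.998 + 4×1.008 + 1×14.007 + 1×15.999 = 125.102 → 125.10 g/mol.

125.10 g/mol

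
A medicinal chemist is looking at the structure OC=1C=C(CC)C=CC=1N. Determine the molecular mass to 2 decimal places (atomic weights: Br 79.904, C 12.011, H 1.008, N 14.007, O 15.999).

137.18 g/mol

First, the molecular formula is C8H11NO (counting implicit H from valence).
  C: 8 × 12.011 = 96.088
  H: 11 × 1.008 = 11.088
  N: 1 × 14.007 = 14.007
  O: 1 × 15.999 = 15.999
Sum: 8×12.011 + 11×1.008 + 1×14.007 + 1×15.999 = 137.182 → 137.18 g/mol.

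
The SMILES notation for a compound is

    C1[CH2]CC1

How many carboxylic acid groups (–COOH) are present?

0

Scan the SMILES for the carboxylic acid motif — none present.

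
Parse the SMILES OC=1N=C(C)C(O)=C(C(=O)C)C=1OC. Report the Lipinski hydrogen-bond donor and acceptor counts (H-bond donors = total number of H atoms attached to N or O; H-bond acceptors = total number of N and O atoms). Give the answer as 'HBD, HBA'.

Donors: find every N or O and count the H atoms it carries.
  atom 1 (O): bond orders sum to 1 → 1 H
  atom 3 (N): bond orders sum to 3 → 0 H
  atom 7 (O): bond orders sum to 1 → 1 H
  atom 10 (O): bond orders sum to 2 → 0 H
  atom 13 (O): bond orders sum to 2 → 0 H
Lipinski HBD = 2.
Acceptors: N atoms = 1, O atoms = 4 → HBA = 5.

2, 5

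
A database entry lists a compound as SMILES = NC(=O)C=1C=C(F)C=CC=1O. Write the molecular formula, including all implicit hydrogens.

Walk through each heavy atom and fill implicit hydrogens from standard valence (C 4, N 3, O 2, S 2, halogen 1):
  atom 1: N, bond orders sum to 1 (valence 3) → 2 H
  atom 2: C, bond orders sum to 4 (valence 4) → 0 H
  atom 3: O, bond orders sum to 2 (valence 2) → 0 H
  atom 4: C, bond orders sum to 4 (valence 4) → 0 H
  atom 5: C, bond orders sum to 3 (valence 4) → 1 H
  atom 6: C, bond orders sum to 4 (valence 4) → 0 H
  atom 7: F (halogen, monovalent) → 0 H
  atom 8: C, bond orders sum to 3 (valence 4) → 1 H
  atom 9: C, bond orders sum to 3 (valence 4) → 1 H
  atom 10: C, bond orders sum to 4 (valence 4) → 0 H
  atom 11: O, bond orders sum to 1 (valence 2) → 1 H
Totals → C:7, H:6, F:1, N:1, O:2.

C7H6FNO2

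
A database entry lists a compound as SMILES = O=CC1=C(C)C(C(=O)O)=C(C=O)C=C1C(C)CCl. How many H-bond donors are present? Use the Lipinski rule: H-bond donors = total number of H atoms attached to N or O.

Donors: find every N or O and count the H atoms it carries.
  atom 1 (O): bond orders sum to 2 → 0 H
  atom 8 (O): bond orders sum to 2 → 0 H
  atom 9 (O): bond orders sum to 1 → 1 H
  atom 12 (O): bond orders sum to 2 → 0 H
Lipinski HBD = 1.

1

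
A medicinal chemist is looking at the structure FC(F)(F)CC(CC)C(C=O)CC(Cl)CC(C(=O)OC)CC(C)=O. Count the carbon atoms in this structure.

Count every carbon token in the SMILES (each C, including those in ring-closure positions and inside branches).
Carbon count: 16.

16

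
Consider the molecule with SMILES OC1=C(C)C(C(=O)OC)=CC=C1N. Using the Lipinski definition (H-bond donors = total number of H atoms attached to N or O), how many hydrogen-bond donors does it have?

Donors: find every N or O and count the H atoms it carries.
  atom 1 (O): bond orders sum to 1 → 1 H
  atom 7 (O): bond orders sum to 2 → 0 H
  atom 8 (O): bond orders sum to 2 → 0 H
  atom 13 (N): bond orders sum to 1 → 2 H
Lipinski HBD = 3.

3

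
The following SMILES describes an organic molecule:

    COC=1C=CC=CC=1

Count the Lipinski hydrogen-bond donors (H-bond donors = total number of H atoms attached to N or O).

Donors: find every N or O and count the H atoms it carries.
  atom 2 (O): bond orders sum to 2 → 0 H
Lipinski HBD = 0.

0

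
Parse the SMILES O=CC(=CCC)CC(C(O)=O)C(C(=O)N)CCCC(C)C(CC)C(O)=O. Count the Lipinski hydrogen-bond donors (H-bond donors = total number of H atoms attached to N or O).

Donors: find every N or O and count the H atoms it carries.
  atom 1 (O): bond orders sum to 2 → 0 H
  atom 10 (O): bond orders sum to 1 → 1 H
  atom 11 (O): bond orders sum to 2 → 0 H
  atom 14 (O): bond orders sum to 2 → 0 H
  atom 15 (N): bond orders sum to 1 → 2 H
  atom 25 (O): bond orders sum to 1 → 1 H
  atom 26 (O): bond orders sum to 2 → 0 H
Lipinski HBD = 4.

4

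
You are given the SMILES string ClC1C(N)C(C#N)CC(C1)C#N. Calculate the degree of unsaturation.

5

Molecular formula: C8H10ClN3.
DoU = (2C + 2 + N − H − X) / 2, where X is the halogen count and O/S are ignored.
    = (2·8 + 2 + 3 − 10 − 1) / 2 = 10 / 2 = 5.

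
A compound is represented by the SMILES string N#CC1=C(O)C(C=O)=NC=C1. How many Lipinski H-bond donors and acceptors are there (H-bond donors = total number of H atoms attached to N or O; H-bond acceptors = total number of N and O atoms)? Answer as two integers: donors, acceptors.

1, 4

Donors: find every N or O and count the H atoms it carries.
  atom 1 (N): bond orders sum to 3 → 0 H
  atom 5 (O): bond orders sum to 1 → 1 H
  atom 8 (O): bond orders sum to 2 → 0 H
  atom 9 (N): bond orders sum to 3 → 0 H
Lipinski HBD = 1.
Acceptors: N atoms = 2, O atoms = 2 → HBA = 4.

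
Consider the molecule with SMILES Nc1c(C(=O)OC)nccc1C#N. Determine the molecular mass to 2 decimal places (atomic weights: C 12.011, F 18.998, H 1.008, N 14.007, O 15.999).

First, the molecular formula is C8H7N3O2 (counting implicit H from valence).
  C: 8 × 12.011 = 96.088
  H: 7 × 1.008 = 7.056
  N: 3 × 14.007 = 42.021
  O: 2 × 15.999 = 31.998
Sum: 8×12.011 + 7×1.008 + 3×14.007 + 2×15.999 = 177.163 → 177.16 g/mol.

177.16 g/mol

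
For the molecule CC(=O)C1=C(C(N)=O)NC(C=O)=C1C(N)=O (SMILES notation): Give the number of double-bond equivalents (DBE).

7

Degree of unsaturation = (number of rings) + (number of π bonds).
Ring closures in the SMILES: 1.
π bonds: 6 double bonds (each 1 DoU) → 6 DoU from unsaturation.
Total DoU = 1 + 6 = 7.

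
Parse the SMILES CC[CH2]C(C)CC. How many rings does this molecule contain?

0

In SMILES, each pair of matching ring-closure digits denotes one ring-closing bond; the number of such bonds equals the number of independent rings.
Ring-closure bonds here: 0.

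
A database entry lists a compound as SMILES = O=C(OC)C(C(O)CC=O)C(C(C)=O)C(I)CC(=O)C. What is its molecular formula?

C13H19IO6

Walk through each heavy atom and fill implicit hydrogens from standard valence (C 4, N 3, O 2, S 2, halogen 1):
  atom 1: O, bond orders sum to 2 (valence 2) → 0 H
  atom 2: C, bond orders sum to 4 (valence 4) → 0 H
  atom 3: O, bond orders sum to 2 (valence 2) → 0 H
  atom 4: C, bond orders sum to 1 (valence 4) → 3 H
  atom 5: C, bond orders sum to 3 (valence 4) → 1 H
  atom 6: C, bond orders sum to 3 (valence 4) → 1 H
  atom 7: O, bond orders sum to 1 (valence 2) → 1 H
  atom 8: C, bond orders sum to 2 (valence 4) → 2 H
  atom 9: C, bond orders sum to 3 (valence 4) → 1 H
  atom 10: O, bond orders sum to 2 (valence 2) → 0 H
  atom 11: C, bond orders sum to 3 (valence 4) → 1 H
  atom 12: C, bond orders sum to 4 (valence 4) → 0 H
  atom 13: C, bond orders sum to 1 (valence 4) → 3 H
  atom 14: O, bond orders sum to 2 (valence 2) → 0 H
  atom 15: C, bond orders sum to 3 (valence 4) → 1 H
  atom 16: I (halogen, monovalent) → 0 H
  atom 17: C, bond orders sum to 2 (valence 4) → 2 H
  atom 18: C, bond orders sum to 4 (valence 4) → 0 H
  atom 19: O, bond orders sum to 2 (valence 2) → 0 H
  atom 20: C, bond orders sum to 1 (valence 4) → 3 H
Totals → C:13, H:19, I:1, O:6.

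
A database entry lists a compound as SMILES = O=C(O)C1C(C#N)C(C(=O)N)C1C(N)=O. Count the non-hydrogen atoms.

15

Every atom symbol written in the SMILES (organic subset) is one heavy atom; implicit H are not written.
Heavy atoms by element → C:8, N:3, O:4.
Total: 15.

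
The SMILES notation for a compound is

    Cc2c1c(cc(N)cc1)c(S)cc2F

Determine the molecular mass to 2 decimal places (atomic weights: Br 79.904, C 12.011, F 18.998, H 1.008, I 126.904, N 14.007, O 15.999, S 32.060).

First, the molecular formula is C11H10FNS (counting implicit H from valence).
  C: 11 × 12.011 = 132.121
  F: 1 × 18.998 = 18.998
  H: 10 × 1.008 = 10.080
  N: 1 × 14.007 = 14.007
  S: 1 × 32.060 = 32.060
Sum: 11×12.011 + 1×18.998 + 10×1.008 + 1×14.007 + 1×32.060 = 207.266 → 207.27 g/mol.

207.27 g/mol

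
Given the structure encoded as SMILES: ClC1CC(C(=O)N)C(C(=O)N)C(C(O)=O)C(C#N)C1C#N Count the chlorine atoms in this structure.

Scan the SMILES for Cl atoms (remember two-letter symbols like Cl and Br are single atoms).
Chlorine count: 1.

1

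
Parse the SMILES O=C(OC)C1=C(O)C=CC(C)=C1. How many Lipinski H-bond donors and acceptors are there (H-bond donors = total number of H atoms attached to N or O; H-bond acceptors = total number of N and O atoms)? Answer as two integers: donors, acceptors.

Donors: find every N or O and count the H atoms it carries.
  atom 1 (O): bond orders sum to 2 → 0 H
  atom 3 (O): bond orders sum to 2 → 0 H
  atom 7 (O): bond orders sum to 1 → 1 H
Lipinski HBD = 1.
Acceptors: N atoms = 0, O atoms = 3 → HBA = 3.

1, 3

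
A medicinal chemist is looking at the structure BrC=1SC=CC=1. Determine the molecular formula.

C4H3BrS

Walk through each heavy atom and fill implicit hydrogens from standard valence (C 4, N 3, O 2, S 2, halogen 1):
  atom 1: Br (halogen, monovalent) → 0 H
  atom 2: C, bond orders sum to 4 (valence 4) → 0 H
  atom 3: S, bond orders sum to 2 (valence 2) → 0 H
  atom 4: C, bond orders sum to 3 (valence 4) → 1 H
  atom 5: C, bond orders sum to 3 (valence 4) → 1 H
  atom 6: C, bond orders sum to 3 (valence 4) → 1 H
Totals → C:4, H:3, Br:1, S:1.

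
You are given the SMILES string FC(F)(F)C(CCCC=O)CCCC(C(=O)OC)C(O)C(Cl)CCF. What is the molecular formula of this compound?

C16H25ClF4O4

Walk through each heavy atom and fill implicit hydrogens from standard valence (C 4, N 3, O 2, S 2, halogen 1):
  atom 1: F (halogen, monovalent) → 0 H
  atom 2: C, bond orders sum to 4 (valence 4) → 0 H
  atom 3: F (halogen, monovalent) → 0 H
  atom 4: F (halogen, monovalent) → 0 H
  atom 5: C, bond orders sum to 3 (valence 4) → 1 H
  atom 6: C, bond orders sum to 2 (valence 4) → 2 H
  atom 7: C, bond orders sum to 2 (valence 4) → 2 H
  atom 8: C, bond orders sum to 2 (valence 4) → 2 H
  atom 9: C, bond orders sum to 3 (valence 4) → 1 H
  atom 10: O, bond orders sum to 2 (valence 2) → 0 H
  atom 11: C, bond orders sum to 2 (valence 4) → 2 H
  atom 12: C, bond orders sum to 2 (valence 4) → 2 H
  atom 13: C, bond orders sum to 2 (valence 4) → 2 H
  atom 14: C, bond orders sum to 3 (valence 4) → 1 H
  atom 15: C, bond orders sum to 4 (valence 4) → 0 H
  atom 16: O, bond orders sum to 2 (valence 2) → 0 H
  atom 17: O, bond orders sum to 2 (valence 2) → 0 H
  atom 18: C, bond orders sum to 1 (valence 4) → 3 H
  atom 19: C, bond orders sum to 3 (valence 4) → 1 H
  atom 20: O, bond orders sum to 1 (valence 2) → 1 H
  atom 21: C, bond orders sum to 3 (valence 4) → 1 H
  atom 22: Cl (halogen, monovalent) → 0 H
  atom 23: C, bond orders sum to 2 (valence 4) → 2 H
  atom 24: C, bond orders sum to 2 (valence 4) → 2 H
  atom 25: F (halogen, monovalent) → 0 H
Totals → C:16, H:25, Cl:1, F:4, O:4.
In Hill order: C16H25ClF4O4.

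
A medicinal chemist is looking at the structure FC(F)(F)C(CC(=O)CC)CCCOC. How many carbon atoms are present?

Count every carbon token in the SMILES (each C, including those in ring-closure positions and inside branches).
Carbon count: 10.

10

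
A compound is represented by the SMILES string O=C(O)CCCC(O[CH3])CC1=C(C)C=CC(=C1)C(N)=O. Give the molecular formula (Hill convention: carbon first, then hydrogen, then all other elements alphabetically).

Walk through each heavy atom and fill implicit hydrogens from standard valence (C 4, N 3, O 2, S 2, halogen 1):
  atom 1: O, bond orders sum to 2 (valence 2) → 0 H
  atom 2: C, bond orders sum to 4 (valence 4) → 0 H
  atom 3: O, bond orders sum to 1 (valence 2) → 1 H
  atom 4: C, bond orders sum to 2 (valence 4) → 2 H
  atom 5: C, bond orders sum to 2 (valence 4) → 2 H
  atom 6: C, bond orders sum to 2 (valence 4) → 2 H
  atom 7: C, bond orders sum to 3 (valence 4) → 1 H
  atom 8: O, bond orders sum to 2 (valence 2) → 0 H
  atom 9: C with explicit H count 3
  atom 10: C, bond orders sum to 2 (valence 4) → 2 H
  atom 11: C, bond orders sum to 4 (valence 4) → 0 H
  atom 12: C, bond orders sum to 4 (valence 4) → 0 H
  atom 13: C, bond orders sum to 1 (valence 4) → 3 H
  atom 14: C, bond orders sum to 3 (valence 4) → 1 H
  atom 15: C, bond orders sum to 3 (valence 4) → 1 H
  atom 16: C, bond orders sum to 4 (valence 4) → 0 H
  atom 17: C, bond orders sum to 3 (valence 4) → 1 H
  atom 18: C, bond orders sum to 4 (valence 4) → 0 H
  atom 19: N, bond orders sum to 1 (valence 3) → 2 H
  atom 20: O, bond orders sum to 2 (valence 2) → 0 H
Totals → C:15, H:21, N:1, O:4.
In Hill order: C15H21NO4.

C15H21NO4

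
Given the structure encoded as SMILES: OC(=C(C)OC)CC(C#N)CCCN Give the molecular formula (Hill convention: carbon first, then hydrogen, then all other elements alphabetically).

Walk through each heavy atom and fill implicit hydrogens from standard valence (C 4, N 3, O 2, S 2, halogen 1):
  atom 1: O, bond orders sum to 1 (valence 2) → 1 H
  atom 2: C, bond orders sum to 4 (valence 4) → 0 H
  atom 3: C, bond orders sum to 4 (valence 4) → 0 H
  atom 4: C, bond orders sum to 1 (valence 4) → 3 H
  atom 5: O, bond orders sum to 2 (valence 2) → 0 H
  atom 6: C, bond orders sum to 1 (valence 4) → 3 H
  atom 7: C, bond orders sum to 2 (valence 4) → 2 H
  atom 8: C, bond orders sum to 3 (valence 4) → 1 H
  atom 9: C, bond orders sum to 4 (valence 4) → 0 H
  atom 10: N, bond orders sum to 3 (valence 3) → 0 H
  atom 11: C, bond orders sum to 2 (valence 4) → 2 H
  atom 12: C, bond orders sum to 2 (valence 4) → 2 H
  atom 13: C, bond orders sum to 2 (valence 4) → 2 H
  atom 14: N, bond orders sum to 1 (valence 3) → 2 H
Totals → C:10, H:18, N:2, O:2.
In Hill order: C10H18N2O2.

C10H18N2O2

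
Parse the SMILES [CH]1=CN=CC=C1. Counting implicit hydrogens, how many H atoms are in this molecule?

Walk through each heavy atom and fill implicit hydrogens from standard valence (C 4, N 3, O 2, S 2, halogen 1):
  atom 1: C with explicit H count 1
  atom 2: C, bond orders sum to 3 (valence 4) → 1 H
  atom 3: N, bond orders sum to 3 (valence 3) → 0 H
  atom 4: C, bond orders sum to 3 (valence 4) → 1 H
  atom 5: C, bond orders sum to 3 (valence 4) → 1 H
  atom 6: C, bond orders sum to 3 (valence 4) → 1 H
Total hydrogens: 5.

5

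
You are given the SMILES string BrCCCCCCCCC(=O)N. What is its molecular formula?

Walk through each heavy atom and fill implicit hydrogens from standard valence (C 4, N 3, O 2, S 2, halogen 1):
  atom 1: Br (halogen, monovalent) → 0 H
  atom 2: C, bond orders sum to 2 (valence 4) → 2 H
  atom 3: C, bond orders sum to 2 (valence 4) → 2 H
  atom 4: C, bond orders sum to 2 (valence 4) → 2 H
  atom 5: C, bond orders sum to 2 (valence 4) → 2 H
  atom 6: C, bond orders sum to 2 (valence 4) → 2 H
  atom 7: C, bond orders sum to 2 (valence 4) → 2 H
  atom 8: C, bond orders sum to 2 (valence 4) → 2 H
  atom 9: C, bond orders sum to 2 (valence 4) → 2 H
  atom 10: C, bond orders sum to 4 (valence 4) → 0 H
  atom 11: O, bond orders sum to 2 (valence 2) → 0 H
  atom 12: N, bond orders sum to 1 (valence 3) → 2 H
Totals → C:9, H:18, Br:1, N:1, O:1.
In Hill order: C9H18BrNO.

C9H18BrNO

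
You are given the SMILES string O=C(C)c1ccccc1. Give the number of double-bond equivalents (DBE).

5

Molecular formula: C8H8O.
DoU = (2C + 2 + N − H − X) / 2, where X is the halogen count and O/S are ignored.
    = (2·8 + 2 + 0 − 8 − 0) / 2 = 10 / 2 = 5.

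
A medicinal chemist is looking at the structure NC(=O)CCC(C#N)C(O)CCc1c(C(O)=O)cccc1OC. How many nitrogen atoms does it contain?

Scan the SMILES for N atoms (remember two-letter symbols like Cl and Br are single atoms).
Nitrogen count: 2.

2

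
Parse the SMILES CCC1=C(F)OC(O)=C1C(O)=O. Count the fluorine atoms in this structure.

Scan the SMILES for F atoms (remember two-letter symbols like Cl and Br are single atoms).
Fluorine count: 1.

1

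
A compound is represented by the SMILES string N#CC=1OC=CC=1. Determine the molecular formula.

Walk through each heavy atom and fill implicit hydrogens from standard valence (C 4, N 3, O 2, S 2, halogen 1):
  atom 1: N, bond orders sum to 3 (valence 3) → 0 H
  atom 2: C, bond orders sum to 4 (valence 4) → 0 H
  atom 3: C, bond orders sum to 4 (valence 4) → 0 H
  atom 4: O, bond orders sum to 2 (valence 2) → 0 H
  atom 5: C, bond orders sum to 3 (valence 4) → 1 H
  atom 6: C, bond orders sum to 3 (valence 4) → 1 H
  atom 7: C, bond orders sum to 3 (valence 4) → 1 H
Totals → C:5, H:3, N:1, O:1.

C5H3NO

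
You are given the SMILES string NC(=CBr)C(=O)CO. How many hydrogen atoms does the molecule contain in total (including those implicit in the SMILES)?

6

Walk through each heavy atom and fill implicit hydrogens from standard valence (C 4, N 3, O 2, S 2, halogen 1):
  atom 1: N, bond orders sum to 1 (valence 3) → 2 H
  atom 2: C, bond orders sum to 4 (valence 4) → 0 H
  atom 3: C, bond orders sum to 3 (valence 4) → 1 H
  atom 4: Br (halogen, monovalent) → 0 H
  atom 5: C, bond orders sum to 4 (valence 4) → 0 H
  atom 6: O, bond orders sum to 2 (valence 2) → 0 H
  atom 7: C, bond orders sum to 2 (valence 4) → 2 H
  atom 8: O, bond orders sum to 1 (valence 2) → 1 H
Total hydrogens: 6.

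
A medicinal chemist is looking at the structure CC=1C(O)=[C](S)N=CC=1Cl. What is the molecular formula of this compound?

C6H6ClNOS

Walk through each heavy atom and fill implicit hydrogens from standard valence (C 4, N 3, O 2, S 2, halogen 1):
  atom 1: C, bond orders sum to 1 (valence 4) → 3 H
  atom 2: C, bond orders sum to 4 (valence 4) → 0 H
  atom 3: C, bond orders sum to 4 (valence 4) → 0 H
  atom 4: O, bond orders sum to 1 (valence 2) → 1 H
  atom 5: C with explicit H count 0
  atom 6: S, bond orders sum to 1 (valence 2) → 1 H
  atom 7: N, bond orders sum to 3 (valence 3) → 0 H
  atom 8: C, bond orders sum to 3 (valence 4) → 1 H
  atom 9: C, bond orders sum to 4 (valence 4) → 0 H
  atom 10: Cl (halogen, monovalent) → 0 H
Totals → C:6, H:6, Cl:1, N:1, O:1, S:1.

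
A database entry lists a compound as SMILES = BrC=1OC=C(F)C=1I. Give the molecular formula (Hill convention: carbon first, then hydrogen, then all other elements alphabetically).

C4HBrFIO

Walk through each heavy atom and fill implicit hydrogens from standard valence (C 4, N 3, O 2, S 2, halogen 1):
  atom 1: Br (halogen, monovalent) → 0 H
  atom 2: C, bond orders sum to 4 (valence 4) → 0 H
  atom 3: O, bond orders sum to 2 (valence 2) → 0 H
  atom 4: C, bond orders sum to 3 (valence 4) → 1 H
  atom 5: C, bond orders sum to 4 (valence 4) → 0 H
  atom 6: F (halogen, monovalent) → 0 H
  atom 7: C, bond orders sum to 4 (valence 4) → 0 H
  atom 8: I (halogen, monovalent) → 0 H
Totals → C:4, H:1, Br:1, F:1, I:1, O:1.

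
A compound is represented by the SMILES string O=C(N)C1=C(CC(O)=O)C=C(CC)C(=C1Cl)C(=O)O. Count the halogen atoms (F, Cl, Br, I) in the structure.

1

Halogen atoms appear at heavy-atom position 16 (1×Cl).
Other groups present: 1 amide, 2 carboxylic acid.
Halogen count: 1.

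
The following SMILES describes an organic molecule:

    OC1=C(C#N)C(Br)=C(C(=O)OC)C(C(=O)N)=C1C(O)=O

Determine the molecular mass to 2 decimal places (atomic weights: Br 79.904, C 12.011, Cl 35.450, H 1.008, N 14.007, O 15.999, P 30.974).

343.09 g/mol

First, the molecular formula is C11H7BrN2O6 (counting implicit H from valence).
  Br: 1 × 79.904 = 79.904
  C: 11 × 12.011 = 132.121
  H: 7 × 1.008 = 7.056
  N: 2 × 14.007 = 28.014
  O: 6 × 15.999 = 95.994
Sum: 1×79.904 + 11×12.011 + 7×1.008 + 2×14.007 + 6×15.999 = 343.089 → 343.09 g/mol.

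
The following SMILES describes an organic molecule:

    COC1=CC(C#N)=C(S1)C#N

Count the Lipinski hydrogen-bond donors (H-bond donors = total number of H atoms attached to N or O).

Donors: find every N or O and count the H atoms it carries.
  atom 2 (O): bond orders sum to 2 → 0 H
  atom 7 (N): bond orders sum to 3 → 0 H
  atom 11 (N): bond orders sum to 3 → 0 H
Lipinski HBD = 0.

0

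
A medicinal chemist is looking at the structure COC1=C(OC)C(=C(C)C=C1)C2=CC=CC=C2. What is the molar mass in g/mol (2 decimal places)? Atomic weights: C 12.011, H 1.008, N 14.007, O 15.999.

228.29 g/mol

First, the molecular formula is C15H16O2 (counting implicit H from valence).
  C: 15 × 12.011 = 180.165
  H: 16 × 1.008 = 16.128
  O: 2 × 15.999 = 31.998
Sum: 15×12.011 + 16×1.008 + 2×15.999 = 228.291 → 228.29 g/mol.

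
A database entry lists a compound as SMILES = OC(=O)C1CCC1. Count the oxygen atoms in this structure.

2

Scan the SMILES for O atoms (remember two-letter symbols like Cl and Br are single atoms).
Oxygen count: 2.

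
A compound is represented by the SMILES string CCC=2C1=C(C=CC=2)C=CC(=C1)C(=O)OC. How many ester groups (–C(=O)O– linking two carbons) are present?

The ester motif appears at heavy-atom position 13 in the SMILES.
Ester count: 1.

1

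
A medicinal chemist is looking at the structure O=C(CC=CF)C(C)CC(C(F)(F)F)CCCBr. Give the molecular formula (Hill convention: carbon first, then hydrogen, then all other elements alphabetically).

Walk through each heavy atom and fill implicit hydrogens from standard valence (C 4, N 3, O 2, S 2, halogen 1):
  atom 1: O, bond orders sum to 2 (valence 2) → 0 H
  atom 2: C, bond orders sum to 4 (valence 4) → 0 H
  atom 3: C, bond orders sum to 2 (valence 4) → 2 H
  atom 4: C, bond orders sum to 3 (valence 4) → 1 H
  atom 5: C, bond orders sum to 3 (valence 4) → 1 H
  atom 6: F (halogen, monovalent) → 0 H
  atom 7: C, bond orders sum to 3 (valence 4) → 1 H
  atom 8: C, bond orders sum to 1 (valence 4) → 3 H
  atom 9: C, bond orders sum to 2 (valence 4) → 2 H
  atom 10: C, bond orders sum to 3 (valence 4) → 1 H
  atom 11: C, bond orders sum to 4 (valence 4) → 0 H
  atom 12: F (halogen, monovalent) → 0 H
  atom 13: F (halogen, monovalent) → 0 H
  atom 14: F (halogen, monovalent) → 0 H
  atom 15: C, bond orders sum to 2 (valence 4) → 2 H
  atom 16: C, bond orders sum to 2 (valence 4) → 2 H
  atom 17: C, bond orders sum to 2 (valence 4) → 2 H
  atom 18: Br (halogen, monovalent) → 0 H
Totals → C:12, H:17, Br:1, F:4, O:1.
In Hill order: C12H17BrF4O.

C12H17BrF4O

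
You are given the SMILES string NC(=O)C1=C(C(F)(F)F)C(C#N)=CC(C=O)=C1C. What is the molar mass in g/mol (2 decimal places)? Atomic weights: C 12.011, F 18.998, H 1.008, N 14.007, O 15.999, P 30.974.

256.18 g/mol

First, the molecular formula is C11H7F3N2O2 (counting implicit H from valence).
  C: 11 × 12.011 = 132.121
  F: 3 × 18.998 = 56.994
  H: 7 × 1.008 = 7.056
  N: 2 × 14.007 = 28.014
  O: 2 × 15.999 = 31.998
Sum: 11×12.011 + 3×18.998 + 7×1.008 + 2×14.007 + 2×15.999 = 256.183 → 256.18 g/mol.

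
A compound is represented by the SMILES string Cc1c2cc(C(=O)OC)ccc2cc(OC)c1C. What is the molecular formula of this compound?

C15H16O3

Walk through each heavy atom and fill implicit hydrogens from standard valence (C 4, N 3, O 2, S 2, halogen 1); for lowercase aromatic atoms, an aromatic c carries 1 H when it has two neighbours and 0 H with three, and aromatic n carries 0 H:
  atom 1: C, bond orders sum to 1 (valence 4) → 3 H
  atom 2: aromatic c, 3 neighbours → 0 H
  atom 3: aromatic c, 3 neighbours → 0 H
  atom 4: aromatic c, 2 neighbours → 1 H
  atom 5: aromatic c, 3 neighbours → 0 H
  atom 6: C, bond orders sum to 4 (valence 4) → 0 H
  atom 7: O, bond orders sum to 2 (valence 2) → 0 H
  atom 8: O, bond orders sum to 2 (valence 2) → 0 H
  atom 9: C, bond orders sum to 1 (valence 4) → 3 H
  atom 10: aromatic c, 2 neighbours → 1 H
  atom 11: aromatic c, 2 neighbours → 1 H
  atom 12: aromatic c, 3 neighbours → 0 H
  atom 13: aromatic c, 2 neighbours → 1 H
  atom 14: aromatic c, 3 neighbours → 0 H
  atom 15: O, bond orders sum to 2 (valence 2) → 0 H
  atom 16: C, bond orders sum to 1 (valence 4) → 3 H
  atom 17: aromatic c, 3 neighbours → 0 H
  atom 18: C, bond orders sum to 1 (valence 4) → 3 H
Totals → C:15, H:16, O:3.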